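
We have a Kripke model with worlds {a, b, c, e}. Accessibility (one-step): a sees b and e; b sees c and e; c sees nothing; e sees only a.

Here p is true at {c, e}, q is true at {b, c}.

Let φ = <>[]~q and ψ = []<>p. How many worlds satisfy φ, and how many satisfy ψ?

2 and 2

For <>[]~q:
a: successors {b, e}; []~q there: b:F, e:T. ✓
b: successors {c, e}; []~q there: c:T, e:T. ✓
c: no successors, so <>[]~q fails. ✗
e: successors {a}; []~q there: a:F. ✗
— 2 worlds.
For []<>p:
a: successors {b, e}; <>p there: b:T, e:F. ✗
b: successors {c, e}; <>p there: c:F, e:F. ✗
c: no successors, so []<>p holds vacuously. ✓
e: successors {a}; <>p there: a:T. ✓
— 2 worlds.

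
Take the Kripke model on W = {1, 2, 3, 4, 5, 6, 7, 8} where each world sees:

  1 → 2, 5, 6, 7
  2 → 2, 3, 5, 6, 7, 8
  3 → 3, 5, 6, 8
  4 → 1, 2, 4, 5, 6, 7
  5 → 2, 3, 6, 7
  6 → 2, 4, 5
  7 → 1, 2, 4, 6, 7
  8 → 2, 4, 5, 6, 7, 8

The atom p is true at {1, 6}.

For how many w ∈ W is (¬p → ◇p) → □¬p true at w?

1

1: ¬p → ◇p is T, □¬p is F. ✗
2: ¬p → ◇p is T, □¬p is F. ✗
3: ¬p → ◇p is T, □¬p is F. ✗
4: ¬p → ◇p is T, □¬p is F. ✗
5: ¬p → ◇p is T, □¬p is F. ✗
6: ¬p → ◇p is T, □¬p is T. ✓
7: ¬p → ◇p is T, □¬p is F. ✗
8: ¬p → ◇p is T, □¬p is F. ✗
Satisfying worlds: {6}.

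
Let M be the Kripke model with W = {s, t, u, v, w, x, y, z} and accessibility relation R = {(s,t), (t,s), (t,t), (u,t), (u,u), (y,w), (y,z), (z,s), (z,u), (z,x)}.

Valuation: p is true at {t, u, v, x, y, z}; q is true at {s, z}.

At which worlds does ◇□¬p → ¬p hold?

{s, t, u, v, w, x}

s: ◇□¬p is F, ¬p is T. ✓
t: ◇□¬p is F, ¬p is F. ✓
u: ◇□¬p is F, ¬p is F. ✓
v: ◇□¬p is F, ¬p is F. ✓
w: ◇□¬p is F, ¬p is T. ✓
x: ◇□¬p is F, ¬p is F. ✓
y: ◇□¬p is T, ¬p is F. ✗
z: ◇□¬p is T, ¬p is F. ✗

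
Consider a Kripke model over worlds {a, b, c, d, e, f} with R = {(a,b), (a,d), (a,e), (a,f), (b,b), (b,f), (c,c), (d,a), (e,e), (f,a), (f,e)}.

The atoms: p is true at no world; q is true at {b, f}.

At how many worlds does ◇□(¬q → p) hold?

2

a: successors {b, d, e, f}; □(¬q → p) there: b:T, d:F, e:F, f:F. ✓
b: successors {b, f}; □(¬q → p) there: b:T, f:F. ✓
c: successors {c}; □(¬q → p) there: c:F. ✗
d: successors {a}; □(¬q → p) there: a:F. ✗
e: successors {e}; □(¬q → p) there: e:F. ✗
f: successors {a, e}; □(¬q → p) there: a:F, e:F. ✗
Satisfying worlds: {a, b}.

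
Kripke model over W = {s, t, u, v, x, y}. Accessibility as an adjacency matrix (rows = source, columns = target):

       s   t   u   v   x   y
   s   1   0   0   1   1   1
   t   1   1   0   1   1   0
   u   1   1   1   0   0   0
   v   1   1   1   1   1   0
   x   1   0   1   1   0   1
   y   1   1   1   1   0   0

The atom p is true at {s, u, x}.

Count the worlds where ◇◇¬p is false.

s: successors {s, v, x, y}; ◇¬p there: s:T, v:T, x:T, y:T. ✓
t: successors {s, t, v, x}; ◇¬p there: s:T, t:T, v:T, x:T. ✓
u: successors {s, t, u}; ◇¬p there: s:T, t:T, u:T. ✓
v: successors {s, t, u, v, x}; ◇¬p there: s:T, t:T, u:T, v:T, x:T. ✓
x: successors {s, u, v, y}; ◇¬p there: s:T, u:T, v:T, y:T. ✓
y: successors {s, t, u, v}; ◇¬p there: s:T, t:T, u:T, v:T. ✓
Satisfying worlds: {s, t, u, v, x, y}.
So ◇◇¬p fails at the other 0 worlds.

0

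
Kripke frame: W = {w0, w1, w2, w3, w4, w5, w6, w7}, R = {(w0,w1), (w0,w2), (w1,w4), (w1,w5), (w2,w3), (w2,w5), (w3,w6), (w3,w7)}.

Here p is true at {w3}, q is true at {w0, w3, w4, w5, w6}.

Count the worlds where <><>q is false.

6

w0: successors {w1, w2}; <>q there: w1:T, w2:T. ✓
w1: successors {w4, w5}; <>q there: w4:F, w5:F. ✗
w2: successors {w3, w5}; <>q there: w3:T, w5:F. ✓
w3: successors {w6, w7}; <>q there: w6:F, w7:F. ✗
w4: no successors, so <><>q fails. ✗
w5: no successors, so <><>q fails. ✗
w6: no successors, so <><>q fails. ✗
w7: no successors, so <><>q fails. ✗
Satisfying worlds: {w0, w2}.
So <><>q fails at the other 6 worlds.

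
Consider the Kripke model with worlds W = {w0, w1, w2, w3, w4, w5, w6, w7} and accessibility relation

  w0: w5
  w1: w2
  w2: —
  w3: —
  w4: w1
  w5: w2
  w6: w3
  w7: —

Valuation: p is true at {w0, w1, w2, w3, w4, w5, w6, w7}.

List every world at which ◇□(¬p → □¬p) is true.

w0: successors {w5}; □(¬p → □¬p) there: w5:T. ✓
w1: successors {w2}; □(¬p → □¬p) there: w2:T. ✓
w2: no successors, so ◇□(¬p → □¬p) fails. ✗
w3: no successors, so ◇□(¬p → □¬p) fails. ✗
w4: successors {w1}; □(¬p → □¬p) there: w1:T. ✓
w5: successors {w2}; □(¬p → □¬p) there: w2:T. ✓
w6: successors {w3}; □(¬p → □¬p) there: w3:T. ✓
w7: no successors, so ◇□(¬p → □¬p) fails. ✗

{w0, w1, w4, w5, w6}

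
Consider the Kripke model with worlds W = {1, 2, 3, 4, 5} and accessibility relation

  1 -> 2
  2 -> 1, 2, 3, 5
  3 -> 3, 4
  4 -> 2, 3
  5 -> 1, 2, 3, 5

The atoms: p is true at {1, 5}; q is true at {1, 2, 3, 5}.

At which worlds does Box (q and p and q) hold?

∅

1: successors {2}; q and p and q there: 2:F. ✗
2: successors {1, 2, 3, 5}; q and p and q there: 1:T, 2:F, 3:F, 5:T. ✗
3: successors {3, 4}; q and p and q there: 3:F, 4:F. ✗
4: successors {2, 3}; q and p and q there: 2:F, 3:F. ✗
5: successors {1, 2, 3, 5}; q and p and q there: 1:T, 2:F, 3:F, 5:T. ✗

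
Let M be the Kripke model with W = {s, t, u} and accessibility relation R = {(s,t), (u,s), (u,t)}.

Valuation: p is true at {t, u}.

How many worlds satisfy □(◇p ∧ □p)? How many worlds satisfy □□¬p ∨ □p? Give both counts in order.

1 and 2

For □(◇p ∧ □p):
s: successors {t}; ◇p ∧ □p there: t:F. ✗
t: no successors, so □(◇p ∧ □p) holds vacuously. ✓
u: successors {s, t}; ◇p ∧ □p there: s:T, t:F. ✗
— 1 world.
For □□¬p ∨ □p:
s: □□¬p is T, □p is T. ✓
t: □□¬p is T, □p is T. ✓
u: □□¬p is F, □p is F. ✗
— 2 worlds.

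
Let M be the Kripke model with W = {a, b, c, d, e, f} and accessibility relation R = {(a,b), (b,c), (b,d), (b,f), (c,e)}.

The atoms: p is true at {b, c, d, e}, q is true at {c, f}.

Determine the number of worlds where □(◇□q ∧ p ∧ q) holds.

a: successors {b}; ◇□q ∧ p ∧ q there: b:F. ✗
b: successors {c, d, f}; ◇□q ∧ p ∧ q there: c:T, d:F, f:F. ✗
c: successors {e}; ◇□q ∧ p ∧ q there: e:F. ✗
d: no successors, so □(◇□q ∧ p ∧ q) holds vacuously. ✓
e: no successors, so □(◇□q ∧ p ∧ q) holds vacuously. ✓
f: no successors, so □(◇□q ∧ p ∧ q) holds vacuously. ✓
Satisfying worlds: {d, e, f}.

3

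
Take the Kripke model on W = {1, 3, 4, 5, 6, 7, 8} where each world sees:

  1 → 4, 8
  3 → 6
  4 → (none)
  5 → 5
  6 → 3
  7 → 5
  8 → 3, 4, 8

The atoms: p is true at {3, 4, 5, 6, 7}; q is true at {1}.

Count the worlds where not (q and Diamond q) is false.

0

1: q and Diamond q is F. ✓
3: q and Diamond q is F. ✓
4: q and Diamond q is F. ✓
5: q and Diamond q is F. ✓
6: q and Diamond q is F. ✓
7: q and Diamond q is F. ✓
8: q and Diamond q is F. ✓
Satisfying worlds: {1, 3, 4, 5, 6, 7, 8}.
So not (q and Diamond q) fails at the other 0 worlds.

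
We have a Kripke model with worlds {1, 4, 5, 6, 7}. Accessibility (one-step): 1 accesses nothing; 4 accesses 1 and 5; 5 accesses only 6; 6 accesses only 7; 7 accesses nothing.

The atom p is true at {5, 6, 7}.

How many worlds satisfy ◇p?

1: no successors, so ◇p fails. ✗
4: successors {1, 5}; p there: 1:F, 5:T. ✓
5: successors {6}; p there: 6:T. ✓
6: successors {7}; p there: 7:T. ✓
7: no successors, so ◇p fails. ✗
Satisfying worlds: {4, 5, 6}.

3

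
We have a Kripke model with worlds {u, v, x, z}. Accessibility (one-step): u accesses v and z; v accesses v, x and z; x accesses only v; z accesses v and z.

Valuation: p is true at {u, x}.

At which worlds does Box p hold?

∅

u: successors {v, z}; p there: v:F, z:F. ✗
v: successors {v, x, z}; p there: v:F, x:T, z:F. ✗
x: successors {v}; p there: v:F. ✗
z: successors {v, z}; p there: v:F, z:F. ✗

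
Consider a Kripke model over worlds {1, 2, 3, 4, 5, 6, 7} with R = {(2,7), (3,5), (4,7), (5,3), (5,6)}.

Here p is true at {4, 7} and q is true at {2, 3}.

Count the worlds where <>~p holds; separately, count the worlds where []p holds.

2 and 5

For <>~p:
1: no successors, so <>~p fails. ✗
2: successors {7}; ~p there: 7:F. ✗
3: successors {5}; ~p there: 5:T. ✓
4: successors {7}; ~p there: 7:F. ✗
5: successors {3, 6}; ~p there: 3:T, 6:T. ✓
6: no successors, so <>~p fails. ✗
7: no successors, so <>~p fails. ✗
— 2 worlds.
For []p:
1: no successors, so []p holds vacuously. ✓
2: successors {7}; p there: 7:T. ✓
3: successors {5}; p there: 5:F. ✗
4: successors {7}; p there: 7:T. ✓
5: successors {3, 6}; p there: 3:F, 6:F. ✗
6: no successors, so []p holds vacuously. ✓
7: no successors, so []p holds vacuously. ✓
— 5 worlds.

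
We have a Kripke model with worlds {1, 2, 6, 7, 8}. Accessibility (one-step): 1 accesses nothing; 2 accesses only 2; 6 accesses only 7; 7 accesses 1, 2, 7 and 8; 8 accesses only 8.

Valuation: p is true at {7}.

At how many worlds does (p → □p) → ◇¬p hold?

1: p → □p is T, ◇¬p is F. ✗
2: p → □p is T, ◇¬p is T. ✓
6: p → □p is T, ◇¬p is F. ✗
7: p → □p is F, ◇¬p is T. ✓
8: p → □p is T, ◇¬p is T. ✓
Satisfying worlds: {2, 7, 8}.

3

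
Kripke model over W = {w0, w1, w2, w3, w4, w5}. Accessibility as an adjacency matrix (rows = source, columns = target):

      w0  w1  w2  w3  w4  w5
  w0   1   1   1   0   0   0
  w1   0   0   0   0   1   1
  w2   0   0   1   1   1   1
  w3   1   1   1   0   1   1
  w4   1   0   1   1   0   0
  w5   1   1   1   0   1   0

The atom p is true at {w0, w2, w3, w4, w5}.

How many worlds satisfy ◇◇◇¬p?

w0: successors {w0, w1, w2}; ◇◇¬p there: w0:T, w1:T, w2:T. ✓
w1: successors {w4, w5}; ◇◇¬p there: w4:T, w5:T. ✓
w2: successors {w2, w3, w4, w5}; ◇◇¬p there: w2:T, w3:T, w4:T, w5:T. ✓
w3: successors {w0, w1, w2, w4, w5}; ◇◇¬p there: w0:T, w1:T, w2:T, w4:T, w5:T. ✓
w4: successors {w0, w2, w3}; ◇◇¬p there: w0:T, w2:T, w3:T. ✓
w5: successors {w0, w1, w2, w4}; ◇◇¬p there: w0:T, w1:T, w2:T, w4:T. ✓
Satisfying worlds: {w0, w1, w2, w3, w4, w5}.

6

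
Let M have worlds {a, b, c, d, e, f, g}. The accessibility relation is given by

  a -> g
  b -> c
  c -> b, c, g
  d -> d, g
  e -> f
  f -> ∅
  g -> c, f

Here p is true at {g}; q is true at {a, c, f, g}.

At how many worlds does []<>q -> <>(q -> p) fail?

a: []<>q is T, <>(q -> p) is T. ✓
b: []<>q is T, <>(q -> p) is F. ✗
c: []<>q is T, <>(q -> p) is T. ✓
d: []<>q is T, <>(q -> p) is T. ✓
e: []<>q is F, <>(q -> p) is F. ✓
f: []<>q is T, <>(q -> p) is F. ✗
g: []<>q is F, <>(q -> p) is F. ✓
Satisfying worlds: {a, c, d, e, g}.
So []<>q -> <>(q -> p) fails at the other 2 worlds.

2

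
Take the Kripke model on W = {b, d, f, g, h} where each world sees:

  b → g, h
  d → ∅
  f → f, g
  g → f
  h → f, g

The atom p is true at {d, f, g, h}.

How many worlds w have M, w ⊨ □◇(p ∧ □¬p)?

b: successors {g, h}; ◇(p ∧ □¬p) there: g:F, h:F. ✗
d: no successors, so □◇(p ∧ □¬p) holds vacuously. ✓
f: successors {f, g}; ◇(p ∧ □¬p) there: f:F, g:F. ✗
g: successors {f}; ◇(p ∧ □¬p) there: f:F. ✗
h: successors {f, g}; ◇(p ∧ □¬p) there: f:F, g:F. ✗
Satisfying worlds: {d}.

1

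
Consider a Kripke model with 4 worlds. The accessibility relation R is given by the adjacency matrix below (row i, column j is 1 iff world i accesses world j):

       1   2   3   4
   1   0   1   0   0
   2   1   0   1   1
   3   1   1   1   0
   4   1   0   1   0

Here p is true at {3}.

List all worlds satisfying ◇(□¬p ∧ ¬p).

1: successors {2}; □¬p ∧ ¬p there: 2:F. ✗
2: successors {1, 3, 4}; □¬p ∧ ¬p there: 1:T, 3:F, 4:F. ✓
3: successors {1, 2, 3}; □¬p ∧ ¬p there: 1:T, 2:F, 3:F. ✓
4: successors {1, 3}; □¬p ∧ ¬p there: 1:T, 3:F. ✓

{2, 3, 4}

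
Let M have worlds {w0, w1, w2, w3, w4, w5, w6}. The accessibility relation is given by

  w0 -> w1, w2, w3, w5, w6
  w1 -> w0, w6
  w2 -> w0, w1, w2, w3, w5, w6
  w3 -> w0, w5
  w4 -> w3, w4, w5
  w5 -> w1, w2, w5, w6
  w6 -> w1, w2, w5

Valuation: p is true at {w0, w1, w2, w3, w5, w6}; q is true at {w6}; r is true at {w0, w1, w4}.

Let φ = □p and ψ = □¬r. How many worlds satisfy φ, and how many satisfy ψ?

For □p:
w0: successors {w1, w2, w3, w5, w6}; p there: w1:T, w2:T, w3:T, w5:T, w6:T. ✓
w1: successors {w0, w6}; p there: w0:T, w6:T. ✓
w2: successors {w0, w1, w2, w3, w5, w6}; p there: w0:T, w1:T, w2:T, w3:T, w5:T, w6:T. ✓
w3: successors {w0, w5}; p there: w0:T, w5:T. ✓
w4: successors {w3, w4, w5}; p there: w3:T, w4:F, w5:T. ✗
w5: successors {w1, w2, w5, w6}; p there: w1:T, w2:T, w5:T, w6:T. ✓
w6: successors {w1, w2, w5}; p there: w1:T, w2:T, w5:T. ✓
— 6 worlds.
For □¬r:
w0: successors {w1, w2, w3, w5, w6}; ¬r there: w1:F, w2:T, w3:T, w5:T, w6:T. ✗
w1: successors {w0, w6}; ¬r there: w0:F, w6:T. ✗
w2: successors {w0, w1, w2, w3, w5, w6}; ¬r there: w0:F, w1:F, w2:T, w3:T, w5:T, w6:T. ✗
w3: successors {w0, w5}; ¬r there: w0:F, w5:T. ✗
w4: successors {w3, w4, w5}; ¬r there: w3:T, w4:F, w5:T. ✗
w5: successors {w1, w2, w5, w6}; ¬r there: w1:F, w2:T, w5:T, w6:T. ✗
w6: successors {w1, w2, w5}; ¬r there: w1:F, w2:T, w5:T. ✗
— 0 worlds.

6 and 0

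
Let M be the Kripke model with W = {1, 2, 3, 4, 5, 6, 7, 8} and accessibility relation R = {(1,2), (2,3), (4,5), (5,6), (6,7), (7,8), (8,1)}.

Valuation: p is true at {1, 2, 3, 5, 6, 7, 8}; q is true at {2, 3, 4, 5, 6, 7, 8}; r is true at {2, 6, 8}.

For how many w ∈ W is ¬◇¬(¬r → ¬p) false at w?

1: ◇¬(¬r → ¬p) is F. ✓
2: ◇¬(¬r → ¬p) is T. ✗
3: ◇¬(¬r → ¬p) is F. ✓
4: ◇¬(¬r → ¬p) is T. ✗
5: ◇¬(¬r → ¬p) is F. ✓
6: ◇¬(¬r → ¬p) is T. ✗
7: ◇¬(¬r → ¬p) is F. ✓
8: ◇¬(¬r → ¬p) is T. ✗
Satisfying worlds: {1, 3, 5, 7}.
So ¬◇¬(¬r → ¬p) fails at the other 4 worlds.

4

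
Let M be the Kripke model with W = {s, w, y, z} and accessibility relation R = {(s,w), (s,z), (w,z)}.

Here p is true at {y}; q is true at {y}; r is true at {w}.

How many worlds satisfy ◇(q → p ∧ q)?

2

s: successors {w, z}; q → p ∧ q there: w:T, z:T. ✓
w: successors {z}; q → p ∧ q there: z:T. ✓
y: no successors, so ◇(q → p ∧ q) fails. ✗
z: no successors, so ◇(q → p ∧ q) fails. ✗
Satisfying worlds: {s, w}.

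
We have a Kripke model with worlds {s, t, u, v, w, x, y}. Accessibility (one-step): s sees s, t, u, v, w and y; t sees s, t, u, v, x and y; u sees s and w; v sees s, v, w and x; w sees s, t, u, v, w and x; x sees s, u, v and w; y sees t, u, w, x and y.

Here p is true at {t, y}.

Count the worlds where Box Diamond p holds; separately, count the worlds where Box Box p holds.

1 and 0

For Box Diamond p:
s: successors {s, t, u, v, w, y}; Diamond p there: s:T, t:T, u:F, v:F, w:T, y:T. ✗
t: successors {s, t, u, v, x, y}; Diamond p there: s:T, t:T, u:F, v:F, x:F, y:T. ✗
u: successors {s, w}; Diamond p there: s:T, w:T. ✓
v: successors {s, v, w, x}; Diamond p there: s:T, v:F, w:T, x:F. ✗
w: successors {s, t, u, v, w, x}; Diamond p there: s:T, t:T, u:F, v:F, w:T, x:F. ✗
x: successors {s, u, v, w}; Diamond p there: s:T, u:F, v:F, w:T. ✗
y: successors {t, u, w, x, y}; Diamond p there: t:T, u:F, w:T, x:F, y:T. ✗
— 1 world.
For Box Box p:
s: successors {s, t, u, v, w, y}; Box p there: s:F, t:F, u:F, v:F, w:F, y:F. ✗
t: successors {s, t, u, v, x, y}; Box p there: s:F, t:F, u:F, v:F, x:F, y:F. ✗
u: successors {s, w}; Box p there: s:F, w:F. ✗
v: successors {s, v, w, x}; Box p there: s:F, v:F, w:F, x:F. ✗
w: successors {s, t, u, v, w, x}; Box p there: s:F, t:F, u:F, v:F, w:F, x:F. ✗
x: successors {s, u, v, w}; Box p there: s:F, u:F, v:F, w:F. ✗
y: successors {t, u, w, x, y}; Box p there: t:F, u:F, w:F, x:F, y:F. ✗
— 0 worlds.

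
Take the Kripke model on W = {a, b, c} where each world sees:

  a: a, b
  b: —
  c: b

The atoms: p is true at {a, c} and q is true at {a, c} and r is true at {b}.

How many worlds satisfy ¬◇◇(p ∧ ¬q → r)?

2

a: ◇◇(p ∧ ¬q → r) is T. ✗
b: ◇◇(p ∧ ¬q → r) is F. ✓
c: ◇◇(p ∧ ¬q → r) is F. ✓
Satisfying worlds: {b, c}.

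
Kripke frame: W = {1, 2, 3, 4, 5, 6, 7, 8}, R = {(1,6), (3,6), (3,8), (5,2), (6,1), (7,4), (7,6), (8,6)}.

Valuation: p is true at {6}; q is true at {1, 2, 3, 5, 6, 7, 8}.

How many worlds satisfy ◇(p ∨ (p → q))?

6

1: successors {6}; p ∨ (p → q) there: 6:T. ✓
2: no successors, so ◇(p ∨ (p → q)) fails. ✗
3: successors {6, 8}; p ∨ (p → q) there: 6:T, 8:T. ✓
4: no successors, so ◇(p ∨ (p → q)) fails. ✗
5: successors {2}; p ∨ (p → q) there: 2:T. ✓
6: successors {1}; p ∨ (p → q) there: 1:T. ✓
7: successors {4, 6}; p ∨ (p → q) there: 4:T, 6:T. ✓
8: successors {6}; p ∨ (p → q) there: 6:T. ✓
Satisfying worlds: {1, 3, 5, 6, 7, 8}.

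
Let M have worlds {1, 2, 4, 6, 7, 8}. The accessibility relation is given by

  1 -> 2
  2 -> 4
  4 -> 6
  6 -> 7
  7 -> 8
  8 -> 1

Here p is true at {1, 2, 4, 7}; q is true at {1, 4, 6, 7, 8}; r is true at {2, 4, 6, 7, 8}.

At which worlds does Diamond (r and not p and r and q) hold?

{4, 7}

1: successors {2}; r and not p and r and q there: 2:F. ✗
2: successors {4}; r and not p and r and q there: 4:F. ✗
4: successors {6}; r and not p and r and q there: 6:T. ✓
6: successors {7}; r and not p and r and q there: 7:F. ✗
7: successors {8}; r and not p and r and q there: 8:T. ✓
8: successors {1}; r and not p and r and q there: 1:F. ✗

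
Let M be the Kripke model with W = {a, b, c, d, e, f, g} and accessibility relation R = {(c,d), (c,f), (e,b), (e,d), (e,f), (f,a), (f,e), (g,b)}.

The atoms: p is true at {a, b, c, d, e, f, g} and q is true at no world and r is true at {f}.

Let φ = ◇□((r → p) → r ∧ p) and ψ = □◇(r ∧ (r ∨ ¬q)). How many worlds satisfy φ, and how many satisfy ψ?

4 and 3

For ◇□((r → p) → r ∧ p):
a: no successors, so ◇□((r → p) → r ∧ p) fails. ✗
b: no successors, so ◇□((r → p) → r ∧ p) fails. ✗
c: successors {d, f}; □((r → p) → r ∧ p) there: d:T, f:F. ✓
d: no successors, so ◇□((r → p) → r ∧ p) fails. ✗
e: successors {b, d, f}; □((r → p) → r ∧ p) there: b:T, d:T, f:F. ✓
f: successors {a, e}; □((r → p) → r ∧ p) there: a:T, e:F. ✓
g: successors {b}; □((r → p) → r ∧ p) there: b:T. ✓
— 4 worlds.
For □◇(r ∧ (r ∨ ¬q)):
a: no successors, so □◇(r ∧ (r ∨ ¬q)) holds vacuously. ✓
b: no successors, so □◇(r ∧ (r ∨ ¬q)) holds vacuously. ✓
c: successors {d, f}; ◇(r ∧ (r ∨ ¬q)) there: d:F, f:F. ✗
d: no successors, so □◇(r ∧ (r ∨ ¬q)) holds vacuously. ✓
e: successors {b, d, f}; ◇(r ∧ (r ∨ ¬q)) there: b:F, d:F, f:F. ✗
f: successors {a, e}; ◇(r ∧ (r ∨ ¬q)) there: a:F, e:T. ✗
g: successors {b}; ◇(r ∧ (r ∨ ¬q)) there: b:F. ✗
— 3 worlds.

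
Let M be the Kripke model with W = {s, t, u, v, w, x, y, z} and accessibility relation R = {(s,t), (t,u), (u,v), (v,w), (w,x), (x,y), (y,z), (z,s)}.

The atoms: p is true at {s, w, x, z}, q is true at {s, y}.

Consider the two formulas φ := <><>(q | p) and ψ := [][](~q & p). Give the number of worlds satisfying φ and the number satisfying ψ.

5 and 3

For <><>(q | p):
s: successors {t}; <>(q | p) there: t:F. ✗
t: successors {u}; <>(q | p) there: u:F. ✗
u: successors {v}; <>(q | p) there: v:T. ✓
v: successors {w}; <>(q | p) there: w:T. ✓
w: successors {x}; <>(q | p) there: x:T. ✓
x: successors {y}; <>(q | p) there: y:T. ✓
y: successors {z}; <>(q | p) there: z:T. ✓
z: successors {s}; <>(q | p) there: s:F. ✗
— 5 worlds.
For [][](~q & p):
s: successors {t}; [](~q & p) there: t:F. ✗
t: successors {u}; [](~q & p) there: u:F. ✗
u: successors {v}; [](~q & p) there: v:T. ✓
v: successors {w}; [](~q & p) there: w:T. ✓
w: successors {x}; [](~q & p) there: x:F. ✗
x: successors {y}; [](~q & p) there: y:T. ✓
y: successors {z}; [](~q & p) there: z:F. ✗
z: successors {s}; [](~q & p) there: s:F. ✗
— 3 worlds.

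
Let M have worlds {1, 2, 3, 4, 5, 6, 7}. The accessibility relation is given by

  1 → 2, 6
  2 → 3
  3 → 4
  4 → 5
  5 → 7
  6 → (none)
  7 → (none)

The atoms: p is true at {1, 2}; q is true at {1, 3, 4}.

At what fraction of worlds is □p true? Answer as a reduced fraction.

2/7

1: successors {2, 6}; p there: 2:T, 6:F. ✗
2: successors {3}; p there: 3:F. ✗
3: successors {4}; p there: 4:F. ✗
4: successors {5}; p there: 5:F. ✗
5: successors {7}; p there: 7:F. ✗
6: no successors, so □p holds vacuously. ✓
7: no successors, so □p holds vacuously. ✓
That's 2 of 7 worlds, so 2/7.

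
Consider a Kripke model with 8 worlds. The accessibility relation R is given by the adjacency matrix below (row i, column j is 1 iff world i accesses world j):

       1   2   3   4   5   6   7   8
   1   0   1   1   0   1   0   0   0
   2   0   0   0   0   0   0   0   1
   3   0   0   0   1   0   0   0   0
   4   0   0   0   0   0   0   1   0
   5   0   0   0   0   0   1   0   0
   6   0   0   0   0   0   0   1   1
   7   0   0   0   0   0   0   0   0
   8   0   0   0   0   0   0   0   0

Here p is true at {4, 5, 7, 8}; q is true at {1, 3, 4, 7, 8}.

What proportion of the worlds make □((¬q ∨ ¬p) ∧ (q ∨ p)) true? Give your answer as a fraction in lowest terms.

1/4

1: successors {2, 3, 5}; (¬q ∨ ¬p) ∧ (q ∨ p) there: 2:F, 3:T, 5:T. ✗
2: successors {8}; (¬q ∨ ¬p) ∧ (q ∨ p) there: 8:F. ✗
3: successors {4}; (¬q ∨ ¬p) ∧ (q ∨ p) there: 4:F. ✗
4: successors {7}; (¬q ∨ ¬p) ∧ (q ∨ p) there: 7:F. ✗
5: successors {6}; (¬q ∨ ¬p) ∧ (q ∨ p) there: 6:F. ✗
6: successors {7, 8}; (¬q ∨ ¬p) ∧ (q ∨ p) there: 7:F, 8:F. ✗
7: no successors, so □((¬q ∨ ¬p) ∧ (q ∨ p)) holds vacuously. ✓
8: no successors, so □((¬q ∨ ¬p) ∧ (q ∨ p)) holds vacuously. ✓
That's 2 of 8 worlds, so 2/8 = 1/4.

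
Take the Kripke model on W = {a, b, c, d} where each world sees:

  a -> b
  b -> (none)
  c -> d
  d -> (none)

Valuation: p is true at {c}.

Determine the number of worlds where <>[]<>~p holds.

a: successors {b}; []<>~p there: b:T. ✓
b: no successors, so <>[]<>~p fails. ✗
c: successors {d}; []<>~p there: d:T. ✓
d: no successors, so <>[]<>~p fails. ✗
Satisfying worlds: {a, c}.

2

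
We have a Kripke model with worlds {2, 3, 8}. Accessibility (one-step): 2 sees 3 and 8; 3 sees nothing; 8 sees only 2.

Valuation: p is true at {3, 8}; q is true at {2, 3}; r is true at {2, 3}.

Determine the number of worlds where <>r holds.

2

2: successors {3, 8}; r there: 3:T, 8:F. ✓
3: no successors, so <>r fails. ✗
8: successors {2}; r there: 2:T. ✓
Satisfying worlds: {2, 8}.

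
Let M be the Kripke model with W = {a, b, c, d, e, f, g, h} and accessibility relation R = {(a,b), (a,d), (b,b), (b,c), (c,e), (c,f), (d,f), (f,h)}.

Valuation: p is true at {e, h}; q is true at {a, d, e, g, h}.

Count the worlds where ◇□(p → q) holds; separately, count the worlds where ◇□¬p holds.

For ◇□(p → q):
a: successors {b, d}; □(p → q) there: b:T, d:T. ✓
b: successors {b, c}; □(p → q) there: b:T, c:T. ✓
c: successors {e, f}; □(p → q) there: e:T, f:T. ✓
d: successors {f}; □(p → q) there: f:T. ✓
e: no successors, so ◇□(p → q) fails. ✗
f: successors {h}; □(p → q) there: h:T. ✓
g: no successors, so ◇□(p → q) fails. ✗
h: no successors, so ◇□(p → q) fails. ✗
— 5 worlds.
For ◇□¬p:
a: successors {b, d}; □¬p there: b:T, d:T. ✓
b: successors {b, c}; □¬p there: b:T, c:F. ✓
c: successors {e, f}; □¬p there: e:T, f:F. ✓
d: successors {f}; □¬p there: f:F. ✗
e: no successors, so ◇□¬p fails. ✗
f: successors {h}; □¬p there: h:T. ✓
g: no successors, so ◇□¬p fails. ✗
h: no successors, so ◇□¬p fails. ✗
— 4 worlds.

5 and 4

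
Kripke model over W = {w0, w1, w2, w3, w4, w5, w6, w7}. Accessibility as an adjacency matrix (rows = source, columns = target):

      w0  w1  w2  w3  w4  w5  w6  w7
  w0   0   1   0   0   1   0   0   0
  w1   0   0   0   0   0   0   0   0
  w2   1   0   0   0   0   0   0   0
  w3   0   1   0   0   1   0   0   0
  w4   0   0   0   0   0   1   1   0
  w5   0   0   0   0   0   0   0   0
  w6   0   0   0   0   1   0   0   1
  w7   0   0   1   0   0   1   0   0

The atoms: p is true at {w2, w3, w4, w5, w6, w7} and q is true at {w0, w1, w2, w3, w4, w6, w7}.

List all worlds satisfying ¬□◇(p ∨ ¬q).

w0: □◇(p ∨ ¬q) is F. ✓
w1: □◇(p ∨ ¬q) is T. ✗
w2: □◇(p ∨ ¬q) is T. ✗
w3: □◇(p ∨ ¬q) is F. ✓
w4: □◇(p ∨ ¬q) is F. ✓
w5: □◇(p ∨ ¬q) is T. ✗
w6: □◇(p ∨ ¬q) is T. ✗
w7: □◇(p ∨ ¬q) is F. ✓

{w0, w3, w4, w7}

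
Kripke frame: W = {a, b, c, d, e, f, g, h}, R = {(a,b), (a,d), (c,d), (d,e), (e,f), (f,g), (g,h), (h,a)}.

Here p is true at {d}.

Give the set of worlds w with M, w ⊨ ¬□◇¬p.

{a}

a: □◇¬p is F. ✓
b: □◇¬p is T. ✗
c: □◇¬p is T. ✗
d: □◇¬p is T. ✗
e: □◇¬p is T. ✗
f: □◇¬p is T. ✗
g: □◇¬p is T. ✗
h: □◇¬p is T. ✗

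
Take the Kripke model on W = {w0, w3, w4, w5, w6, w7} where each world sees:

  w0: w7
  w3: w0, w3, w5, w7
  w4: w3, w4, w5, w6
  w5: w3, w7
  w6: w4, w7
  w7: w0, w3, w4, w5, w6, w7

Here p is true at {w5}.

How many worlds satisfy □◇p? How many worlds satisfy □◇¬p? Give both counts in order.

For □◇p:
w0: successors {w7}; ◇p there: w7:T. ✓
w3: successors {w0, w3, w5, w7}; ◇p there: w0:F, w3:T, w5:F, w7:T. ✗
w4: successors {w3, w4, w5, w6}; ◇p there: w3:T, w4:T, w5:F, w6:F. ✗
w5: successors {w3, w7}; ◇p there: w3:T, w7:T. ✓
w6: successors {w4, w7}; ◇p there: w4:T, w7:T. ✓
w7: successors {w0, w3, w4, w5, w6, w7}; ◇p there: w0:F, w3:T, w4:T, w5:F, w6:F, w7:T. ✗
— 3 worlds.
For □◇¬p:
w0: successors {w7}; ◇¬p there: w7:T. ✓
w3: successors {w0, w3, w5, w7}; ◇¬p there: w0:T, w3:T, w5:T, w7:T. ✓
w4: successors {w3, w4, w5, w6}; ◇¬p there: w3:T, w4:T, w5:T, w6:T. ✓
w5: successors {w3, w7}; ◇¬p there: w3:T, w7:T. ✓
w6: successors {w4, w7}; ◇¬p there: w4:T, w7:T. ✓
w7: successors {w0, w3, w4, w5, w6, w7}; ◇¬p there: w0:T, w3:T, w4:T, w5:T, w6:T, w7:T. ✓
— 6 worlds.

3 and 6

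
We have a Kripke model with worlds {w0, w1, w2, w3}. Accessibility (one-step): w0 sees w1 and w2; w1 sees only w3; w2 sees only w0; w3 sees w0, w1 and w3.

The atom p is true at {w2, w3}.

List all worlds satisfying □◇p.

{w1, w2, w3}

w0: successors {w1, w2}; ◇p there: w1:T, w2:F. ✗
w1: successors {w3}; ◇p there: w3:T. ✓
w2: successors {w0}; ◇p there: w0:T. ✓
w3: successors {w0, w1, w3}; ◇p there: w0:T, w1:T, w3:T. ✓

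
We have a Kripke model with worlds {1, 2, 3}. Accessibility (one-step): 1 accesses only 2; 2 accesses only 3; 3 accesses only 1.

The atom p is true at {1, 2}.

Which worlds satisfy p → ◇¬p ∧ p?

1: p is T, ◇¬p ∧ p is F. ✗
2: p is T, ◇¬p ∧ p is T. ✓
3: p is F, ◇¬p ∧ p is F. ✓

{2, 3}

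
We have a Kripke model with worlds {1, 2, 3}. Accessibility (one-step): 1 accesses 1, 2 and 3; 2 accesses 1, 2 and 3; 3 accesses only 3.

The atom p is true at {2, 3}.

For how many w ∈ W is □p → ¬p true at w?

2

1: □p is F, ¬p is T. ✓
2: □p is F, ¬p is F. ✓
3: □p is T, ¬p is F. ✗
Satisfying worlds: {1, 2}.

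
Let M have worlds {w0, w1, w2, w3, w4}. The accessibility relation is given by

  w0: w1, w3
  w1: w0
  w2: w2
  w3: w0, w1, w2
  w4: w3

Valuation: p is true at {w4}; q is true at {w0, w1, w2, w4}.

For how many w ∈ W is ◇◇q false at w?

0

w0: successors {w1, w3}; ◇q there: w1:T, w3:T. ✓
w1: successors {w0}; ◇q there: w0:T. ✓
w2: successors {w2}; ◇q there: w2:T. ✓
w3: successors {w0, w1, w2}; ◇q there: w0:T, w1:T, w2:T. ✓
w4: successors {w3}; ◇q there: w3:T. ✓
Satisfying worlds: {w0, w1, w2, w3, w4}.
So ◇◇q fails at the other 0 worlds.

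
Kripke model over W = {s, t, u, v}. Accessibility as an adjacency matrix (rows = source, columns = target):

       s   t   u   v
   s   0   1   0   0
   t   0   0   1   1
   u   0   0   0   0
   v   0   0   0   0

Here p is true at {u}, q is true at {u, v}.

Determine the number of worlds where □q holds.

s: successors {t}; q there: t:F. ✗
t: successors {u, v}; q there: u:T, v:T. ✓
u: no successors, so □q holds vacuously. ✓
v: no successors, so □q holds vacuously. ✓
Satisfying worlds: {t, u, v}.

3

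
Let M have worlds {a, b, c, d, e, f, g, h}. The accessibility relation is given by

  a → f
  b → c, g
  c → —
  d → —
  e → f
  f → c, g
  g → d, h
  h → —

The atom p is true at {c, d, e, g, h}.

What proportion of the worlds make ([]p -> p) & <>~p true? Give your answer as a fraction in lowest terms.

a: []p -> p is T, <>~p is T. ✓
b: []p -> p is F, <>~p is F. ✗
c: []p -> p is T, <>~p is F. ✗
d: []p -> p is T, <>~p is F. ✗
e: []p -> p is T, <>~p is T. ✓
f: []p -> p is F, <>~p is F. ✗
g: []p -> p is T, <>~p is F. ✗
h: []p -> p is T, <>~p is F. ✗
That's 2 of 8 worlds, so 2/8 = 1/4.

1/4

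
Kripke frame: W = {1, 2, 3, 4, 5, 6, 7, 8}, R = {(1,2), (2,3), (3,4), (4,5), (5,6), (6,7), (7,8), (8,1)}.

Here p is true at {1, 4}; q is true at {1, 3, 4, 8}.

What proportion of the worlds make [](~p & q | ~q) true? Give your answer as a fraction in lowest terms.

3/4

1: successors {2}; ~p & q | ~q there: 2:T. ✓
2: successors {3}; ~p & q | ~q there: 3:T. ✓
3: successors {4}; ~p & q | ~q there: 4:F. ✗
4: successors {5}; ~p & q | ~q there: 5:T. ✓
5: successors {6}; ~p & q | ~q there: 6:T. ✓
6: successors {7}; ~p & q | ~q there: 7:T. ✓
7: successors {8}; ~p & q | ~q there: 8:T. ✓
8: successors {1}; ~p & q | ~q there: 1:F. ✗
That's 6 of 8 worlds, so 6/8 = 3/4.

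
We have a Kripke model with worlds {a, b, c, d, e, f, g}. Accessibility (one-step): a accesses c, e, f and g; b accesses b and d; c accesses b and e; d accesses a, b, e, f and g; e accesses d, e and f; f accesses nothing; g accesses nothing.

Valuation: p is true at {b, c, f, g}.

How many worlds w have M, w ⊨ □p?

a: successors {c, e, f, g}; p there: c:T, e:F, f:T, g:T. ✗
b: successors {b, d}; p there: b:T, d:F. ✗
c: successors {b, e}; p there: b:T, e:F. ✗
d: successors {a, b, e, f, g}; p there: a:F, b:T, e:F, f:T, g:T. ✗
e: successors {d, e, f}; p there: d:F, e:F, f:T. ✗
f: no successors, so □p holds vacuously. ✓
g: no successors, so □p holds vacuously. ✓
Satisfying worlds: {f, g}.

2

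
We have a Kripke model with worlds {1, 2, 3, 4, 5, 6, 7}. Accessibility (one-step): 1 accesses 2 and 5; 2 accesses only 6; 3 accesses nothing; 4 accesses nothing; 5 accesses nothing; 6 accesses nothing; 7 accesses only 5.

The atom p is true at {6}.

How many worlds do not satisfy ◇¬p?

1: successors {2, 5}; ¬p there: 2:T, 5:T. ✓
2: successors {6}; ¬p there: 6:F. ✗
3: no successors, so ◇¬p fails. ✗
4: no successors, so ◇¬p fails. ✗
5: no successors, so ◇¬p fails. ✗
6: no successors, so ◇¬p fails. ✗
7: successors {5}; ¬p there: 5:T. ✓
Satisfying worlds: {1, 7}.
So ◇¬p fails at the other 5 worlds.

5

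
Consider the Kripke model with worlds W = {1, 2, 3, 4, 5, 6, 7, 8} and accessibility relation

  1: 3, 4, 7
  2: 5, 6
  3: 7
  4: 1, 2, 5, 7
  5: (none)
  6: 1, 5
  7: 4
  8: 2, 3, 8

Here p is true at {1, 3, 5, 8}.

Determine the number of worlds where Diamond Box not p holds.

1: successors {3, 4, 7}; Box not p there: 3:T, 4:F, 7:T. ✓
2: successors {5, 6}; Box not p there: 5:T, 6:F. ✓
3: successors {7}; Box not p there: 7:T. ✓
4: successors {1, 2, 5, 7}; Box not p there: 1:F, 2:F, 5:T, 7:T. ✓
5: no successors, so Diamond Box not p fails. ✗
6: successors {1, 5}; Box not p there: 1:F, 5:T. ✓
7: successors {4}; Box not p there: 4:F. ✗
8: successors {2, 3, 8}; Box not p there: 2:F, 3:T, 8:F. ✓
Satisfying worlds: {1, 2, 3, 4, 6, 8}.

6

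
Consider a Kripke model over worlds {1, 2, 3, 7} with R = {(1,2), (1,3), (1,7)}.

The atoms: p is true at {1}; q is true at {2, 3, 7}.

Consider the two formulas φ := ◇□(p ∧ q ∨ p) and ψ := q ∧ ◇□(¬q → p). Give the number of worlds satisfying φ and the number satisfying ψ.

1 and 0

For ◇□(p ∧ q ∨ p):
1: successors {2, 3, 7}; □(p ∧ q ∨ p) there: 2:T, 3:T, 7:T. ✓
2: no successors, so ◇□(p ∧ q ∨ p) fails. ✗
3: no successors, so ◇□(p ∧ q ∨ p) fails. ✗
7: no successors, so ◇□(p ∧ q ∨ p) fails. ✗
— 1 world.
For q ∧ ◇□(¬q → p):
1: q is F, ◇□(¬q → p) is T. ✗
2: q is T, ◇□(¬q → p) is F. ✗
3: q is T, ◇□(¬q → p) is F. ✗
7: q is T, ◇□(¬q → p) is F. ✗
— 0 worlds.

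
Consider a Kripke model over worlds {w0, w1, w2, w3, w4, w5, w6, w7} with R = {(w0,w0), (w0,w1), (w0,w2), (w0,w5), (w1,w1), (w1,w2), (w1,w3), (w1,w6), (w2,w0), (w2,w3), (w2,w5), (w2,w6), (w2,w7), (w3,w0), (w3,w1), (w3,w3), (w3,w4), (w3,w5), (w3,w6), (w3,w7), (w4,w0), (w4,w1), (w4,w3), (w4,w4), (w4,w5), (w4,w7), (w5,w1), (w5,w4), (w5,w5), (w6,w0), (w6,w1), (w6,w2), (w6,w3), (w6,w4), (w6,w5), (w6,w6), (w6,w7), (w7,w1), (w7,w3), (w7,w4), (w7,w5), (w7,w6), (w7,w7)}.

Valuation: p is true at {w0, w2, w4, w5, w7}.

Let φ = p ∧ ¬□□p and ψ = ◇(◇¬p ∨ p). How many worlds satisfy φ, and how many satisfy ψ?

5 and 8

For p ∧ ¬□□p:
w0: p is T, ¬□□p is T. ✓
w1: p is F, ¬□□p is T. ✗
w2: p is T, ¬□□p is T. ✓
w3: p is F, ¬□□p is T. ✗
w4: p is T, ¬□□p is T. ✓
w5: p is T, ¬□□p is T. ✓
w6: p is F, ¬□□p is T. ✗
w7: p is T, ¬□□p is T. ✓
— 5 worlds.
For ◇(◇¬p ∨ p):
w0: successors {w0, w1, w2, w5}; ◇¬p ∨ p there: w0:T, w1:T, w2:T, w5:T. ✓
w1: successors {w1, w2, w3, w6}; ◇¬p ∨ p there: w1:T, w2:T, w3:T, w6:T. ✓
w2: successors {w0, w3, w5, w6, w7}; ◇¬p ∨ p there: w0:T, w3:T, w5:T, w6:T, w7:T. ✓
w3: successors {w0, w1, w3, w4, w5, w6, w7}; ◇¬p ∨ p there: w0:T, w1:T, w3:T, w4:T, w5:T, w6:T, w7:T. ✓
w4: successors {w0, w1, w3, w4, w5, w7}; ◇¬p ∨ p there: w0:T, w1:T, w3:T, w4:T, w5:T, w7:T. ✓
w5: successors {w1, w4, w5}; ◇¬p ∨ p there: w1:T, w4:T, w5:T. ✓
w6: successors {w0, w1, w2, w3, w4, w5, w6, w7}; ◇¬p ∨ p there: w0:T, w1:T, w2:T, w3:T, w4:T, w5:T, w6:T, w7:T. ✓
w7: successors {w1, w3, w4, w5, w6, w7}; ◇¬p ∨ p there: w1:T, w3:T, w4:T, w5:T, w6:T, w7:T. ✓
— 8 worlds.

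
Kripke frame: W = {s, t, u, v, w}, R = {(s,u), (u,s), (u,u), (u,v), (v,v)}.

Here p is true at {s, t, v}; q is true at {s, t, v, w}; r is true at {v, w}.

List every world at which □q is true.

{t, v, w}

s: successors {u}; q there: u:F. ✗
t: no successors, so □q holds vacuously. ✓
u: successors {s, u, v}; q there: s:T, u:F, v:T. ✗
v: successors {v}; q there: v:T. ✓
w: no successors, so □q holds vacuously. ✓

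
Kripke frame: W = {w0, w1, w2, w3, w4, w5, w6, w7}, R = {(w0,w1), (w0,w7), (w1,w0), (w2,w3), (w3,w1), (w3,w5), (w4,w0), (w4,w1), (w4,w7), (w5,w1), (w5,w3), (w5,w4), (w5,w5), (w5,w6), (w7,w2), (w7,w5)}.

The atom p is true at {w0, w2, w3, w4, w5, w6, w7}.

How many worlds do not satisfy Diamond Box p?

3

w0: successors {w1, w7}; Box p there: w1:T, w7:T. ✓
w1: successors {w0}; Box p there: w0:F. ✗
w2: successors {w3}; Box p there: w3:F. ✗
w3: successors {w1, w5}; Box p there: w1:T, w5:F. ✓
w4: successors {w0, w1, w7}; Box p there: w0:F, w1:T, w7:T. ✓
w5: successors {w1, w3, w4, w5, w6}; Box p there: w1:T, w3:F, w4:F, w5:F, w6:T. ✓
w6: no successors, so Diamond Box p fails. ✗
w7: successors {w2, w5}; Box p there: w2:T, w5:F. ✓
Satisfying worlds: {w0, w3, w4, w5, w7}.
So Diamond Box p fails at the other 3 worlds.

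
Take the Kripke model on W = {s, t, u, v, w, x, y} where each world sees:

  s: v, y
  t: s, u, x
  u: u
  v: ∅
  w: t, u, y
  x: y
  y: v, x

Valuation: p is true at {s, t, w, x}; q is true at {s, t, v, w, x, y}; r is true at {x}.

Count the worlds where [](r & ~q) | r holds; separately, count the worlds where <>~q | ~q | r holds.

For [](r & ~q) | r:
s: [](r & ~q) is F, r is F. ✗
t: [](r & ~q) is F, r is F. ✗
u: [](r & ~q) is F, r is F. ✗
v: [](r & ~q) is T, r is F. ✓
w: [](r & ~q) is F, r is F. ✗
x: [](r & ~q) is F, r is T. ✓
y: [](r & ~q) is F, r is F. ✗
— 2 worlds.
For <>~q | ~q | r:
s: <>~q is F, ~q | r is F. ✗
t: <>~q is T, ~q | r is F. ✓
u: <>~q is T, ~q | r is T. ✓
v: <>~q is F, ~q | r is F. ✗
w: <>~q is T, ~q | r is F. ✓
x: <>~q is F, ~q | r is T. ✓
y: <>~q is F, ~q | r is F. ✗
— 4 worlds.

2 and 4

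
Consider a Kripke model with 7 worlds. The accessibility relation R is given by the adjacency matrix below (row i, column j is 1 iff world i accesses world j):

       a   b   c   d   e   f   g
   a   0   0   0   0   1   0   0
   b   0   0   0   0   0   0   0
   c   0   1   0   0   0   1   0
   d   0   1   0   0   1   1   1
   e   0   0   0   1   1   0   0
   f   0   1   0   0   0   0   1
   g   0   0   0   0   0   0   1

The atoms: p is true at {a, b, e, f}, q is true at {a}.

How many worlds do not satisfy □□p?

a: successors {e}; □p there: e:F. ✗
b: no successors, so □□p holds vacuously. ✓
c: successors {b, f}; □p there: b:T, f:F. ✗
d: successors {b, e, f, g}; □p there: b:T, e:F, f:F, g:F. ✗
e: successors {d, e}; □p there: d:F, e:F. ✗
f: successors {b, g}; □p there: b:T, g:F. ✗
g: successors {g}; □p there: g:F. ✗
Satisfying worlds: {b}.
So □□p fails at the other 6 worlds.

6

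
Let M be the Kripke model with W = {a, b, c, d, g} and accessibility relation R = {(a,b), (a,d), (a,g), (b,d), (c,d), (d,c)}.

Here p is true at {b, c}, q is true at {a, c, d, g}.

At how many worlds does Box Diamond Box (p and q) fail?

a: successors {b, d, g}; Diamond Box (p and q) there: b:T, d:F, g:F. ✗
b: successors {d}; Diamond Box (p and q) there: d:F. ✗
c: successors {d}; Diamond Box (p and q) there: d:F. ✗
d: successors {c}; Diamond Box (p and q) there: c:T. ✓
g: no successors, so Box Diamond Box (p and q) holds vacuously. ✓
Satisfying worlds: {d, g}.
So Box Diamond Box (p and q) fails at the other 3 worlds.

3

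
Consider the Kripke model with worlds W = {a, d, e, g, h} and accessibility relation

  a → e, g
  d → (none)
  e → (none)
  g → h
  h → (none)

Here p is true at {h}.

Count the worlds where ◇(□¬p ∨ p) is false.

a: successors {e, g}; □¬p ∨ p there: e:T, g:F. ✓
d: no successors, so ◇(□¬p ∨ p) fails. ✗
e: no successors, so ◇(□¬p ∨ p) fails. ✗
g: successors {h}; □¬p ∨ p there: h:T. ✓
h: no successors, so ◇(□¬p ∨ p) fails. ✗
Satisfying worlds: {a, g}.
So ◇(□¬p ∨ p) fails at the other 3 worlds.

3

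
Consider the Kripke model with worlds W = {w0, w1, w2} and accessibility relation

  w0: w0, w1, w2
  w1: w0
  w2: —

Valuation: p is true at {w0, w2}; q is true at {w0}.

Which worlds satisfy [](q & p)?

w0: successors {w0, w1, w2}; q & p there: w0:T, w1:F, w2:F. ✗
w1: successors {w0}; q & p there: w0:T. ✓
w2: no successors, so [](q & p) holds vacuously. ✓

{w1, w2}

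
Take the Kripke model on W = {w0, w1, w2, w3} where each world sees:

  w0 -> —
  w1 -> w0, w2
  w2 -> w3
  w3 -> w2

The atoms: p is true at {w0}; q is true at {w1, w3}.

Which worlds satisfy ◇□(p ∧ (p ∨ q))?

{w1}

w0: no successors, so ◇□(p ∧ (p ∨ q)) fails. ✗
w1: successors {w0, w2}; □(p ∧ (p ∨ q)) there: w0:T, w2:F. ✓
w2: successors {w3}; □(p ∧ (p ∨ q)) there: w3:F. ✗
w3: successors {w2}; □(p ∧ (p ∨ q)) there: w2:F. ✗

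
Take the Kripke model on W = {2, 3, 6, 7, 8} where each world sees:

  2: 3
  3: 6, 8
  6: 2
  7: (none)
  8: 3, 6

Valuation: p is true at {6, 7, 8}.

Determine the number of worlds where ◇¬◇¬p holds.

2: successors {3}; ¬◇¬p there: 3:T. ✓
3: successors {6, 8}; ¬◇¬p there: 6:F, 8:F. ✗
6: successors {2}; ¬◇¬p there: 2:F. ✗
7: no successors, so ◇¬◇¬p fails. ✗
8: successors {3, 6}; ¬◇¬p there: 3:T, 6:F. ✓
Satisfying worlds: {2, 8}.

2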